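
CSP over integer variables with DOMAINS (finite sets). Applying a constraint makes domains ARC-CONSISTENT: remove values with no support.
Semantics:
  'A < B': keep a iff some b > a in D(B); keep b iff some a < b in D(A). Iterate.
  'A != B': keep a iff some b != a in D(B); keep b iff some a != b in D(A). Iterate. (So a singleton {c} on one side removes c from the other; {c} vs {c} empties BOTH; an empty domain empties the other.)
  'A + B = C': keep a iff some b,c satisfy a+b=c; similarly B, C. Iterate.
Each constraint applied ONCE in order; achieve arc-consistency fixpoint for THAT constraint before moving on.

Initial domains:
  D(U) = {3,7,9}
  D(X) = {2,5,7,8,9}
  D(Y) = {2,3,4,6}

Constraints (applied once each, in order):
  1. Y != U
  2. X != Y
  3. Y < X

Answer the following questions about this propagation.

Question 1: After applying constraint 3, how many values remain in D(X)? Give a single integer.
Answer: 4

Derivation:
Constraint 1 (Y != U) on D(Y)={2,3,4,6} D(U)={3,7,9}: no change
Constraint 2 (X != Y) on D(X)={2,5,7,8,9} D(Y)={2,3,4,6}: no change
Constraint 3 (Y < X) on D(Y)={2,3,4,6} D(X)={2,5,7,8,9}: X {2,5,7,8,9}->{5,7,8,9}
So after constraint 3: D(X)={5,7,8,9}, size = 4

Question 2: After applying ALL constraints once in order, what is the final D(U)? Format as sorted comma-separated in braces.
Answer: {3,7,9}

Derivation:
Constraint 1 (Y != U) on D(Y)={2,3,4,6} D(U)={3,7,9}: no change
Constraint 2 (X != Y) on D(X)={2,5,7,8,9} D(Y)={2,3,4,6}: no change
Constraint 3 (Y < X) on D(Y)={2,3,4,6} D(X)={2,5,7,8,9}: X {2,5,7,8,9}->{5,7,8,9}
So after all 3 constraints: D(U) = {3,7,9}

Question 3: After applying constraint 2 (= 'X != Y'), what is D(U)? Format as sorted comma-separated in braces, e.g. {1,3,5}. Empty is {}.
Answer: {3,7,9}

Derivation:
Constraint 1 (Y != U) on D(Y)={2,3,4,6} D(U)={3,7,9}: no change
Constraint 2 (X != Y) on D(X)={2,5,7,8,9} D(Y)={2,3,4,6}: no change
So after constraint 2: D(U) = {3,7,9}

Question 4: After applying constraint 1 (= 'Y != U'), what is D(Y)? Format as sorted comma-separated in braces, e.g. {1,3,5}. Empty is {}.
Answer: {2,3,4,6}

Derivation:
Constraint 1 (Y != U) on D(Y)={2,3,4,6} D(U)={3,7,9}: no change
So after constraint 1: D(Y) = {2,3,4,6}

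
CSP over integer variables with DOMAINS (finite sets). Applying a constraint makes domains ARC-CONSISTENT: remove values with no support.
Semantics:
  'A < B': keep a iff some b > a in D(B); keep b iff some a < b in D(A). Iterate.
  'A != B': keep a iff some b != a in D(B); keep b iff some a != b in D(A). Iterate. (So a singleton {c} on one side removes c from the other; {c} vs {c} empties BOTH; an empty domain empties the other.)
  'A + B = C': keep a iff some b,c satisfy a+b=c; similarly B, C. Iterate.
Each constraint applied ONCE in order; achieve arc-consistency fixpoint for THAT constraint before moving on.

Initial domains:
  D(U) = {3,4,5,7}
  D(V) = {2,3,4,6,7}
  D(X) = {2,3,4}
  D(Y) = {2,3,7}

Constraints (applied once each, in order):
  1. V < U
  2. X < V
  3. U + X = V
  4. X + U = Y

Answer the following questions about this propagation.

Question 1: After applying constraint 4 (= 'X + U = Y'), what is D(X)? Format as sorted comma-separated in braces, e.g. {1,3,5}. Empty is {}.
Constraint 1 (V < U) on D(V)={2,3,4,6,7} D(U)={3,4,5,7}: V {2,3,4,6,7}->{2,3,4,6}
Constraint 2 (X < V) on D(X)={2,3,4} D(V)={2,3,4,6}: V {2,3,4,6}->{3,4,6}
Constraint 3 (U + X = V) on D(U)={3,4,5,7} D(X)={2,3,4} D(V)={3,4,6}: U {3,4,5,7}->{3,4}; X {2,3,4}->{2,3}; V {3,4,6}->{6}
Constraint 4 (X + U = Y) on D(X)={2,3} D(U)={3,4} D(Y)={2,3,7}: X {2,3}->{3}; U {3,4}->{4}; Y {2,3,7}->{7}
So after constraint 4: D(X) = {3}

Answer: {3}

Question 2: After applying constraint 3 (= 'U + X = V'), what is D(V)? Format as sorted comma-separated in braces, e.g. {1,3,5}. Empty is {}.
Answer: {6}

Derivation:
Constraint 1 (V < U) on D(V)={2,3,4,6,7} D(U)={3,4,5,7}: V {2,3,4,6,7}->{2,3,4,6}
Constraint 2 (X < V) on D(X)={2,3,4} D(V)={2,3,4,6}: V {2,3,4,6}->{3,4,6}
Constraint 3 (U + X = V) on D(U)={3,4,5,7} D(X)={2,3,4} D(V)={3,4,6}: U {3,4,5,7}->{3,4}; X {2,3,4}->{2,3}; V {3,4,6}->{6}
So after constraint 3: D(V) = {6}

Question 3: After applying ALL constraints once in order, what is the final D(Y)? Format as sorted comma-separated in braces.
Constraint 1 (V < U) on D(V)={2,3,4,6,7} D(U)={3,4,5,7}: V {2,3,4,6,7}->{2,3,4,6}
Constraint 2 (X < V) on D(X)={2,3,4} D(V)={2,3,4,6}: V {2,3,4,6}->{3,4,6}
Constraint 3 (U + X = V) on D(U)={3,4,5,7} D(X)={2,3,4} D(V)={3,4,6}: U {3,4,5,7}->{3,4}; X {2,3,4}->{2,3}; V {3,4,6}->{6}
Constraint 4 (X + U = Y) on D(X)={2,3} D(U)={3,4} D(Y)={2,3,7}: X {2,3}->{3}; U {3,4}->{4}; Y {2,3,7}->{7}
So after all 4 constraints: D(Y) = {7}

Answer: {7}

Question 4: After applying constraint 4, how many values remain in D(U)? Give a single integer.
Answer: 1

Derivation:
Constraint 1 (V < U) on D(V)={2,3,4,6,7} D(U)={3,4,5,7}: V {2,3,4,6,7}->{2,3,4,6}
Constraint 2 (X < V) on D(X)={2,3,4} D(V)={2,3,4,6}: V {2,3,4,6}->{3,4,6}
Constraint 3 (U + X = V) on D(U)={3,4,5,7} D(X)={2,3,4} D(V)={3,4,6}: U {3,4,5,7}->{3,4}; X {2,3,4}->{2,3}; V {3,4,6}->{6}
Constraint 4 (X + U = Y) on D(X)={2,3} D(U)={3,4} D(Y)={2,3,7}: X {2,3}->{3}; U {3,4}->{4}; Y {2,3,7}->{7}
So after constraint 4: D(U)={4}, size = 1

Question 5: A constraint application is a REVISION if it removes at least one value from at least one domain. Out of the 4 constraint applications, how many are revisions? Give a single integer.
Constraint 1 (V < U) on D(V)={2,3,4,6,7} D(U)={3,4,5,7}: V {2,3,4,6,7}->{2,3,4,6} => REVISION
Constraint 2 (X < V) on D(X)={2,3,4} D(V)={2,3,4,6}: V {2,3,4,6}->{3,4,6} => REVISION
Constraint 3 (U + X = V) on D(U)={3,4,5,7} D(X)={2,3,4} D(V)={3,4,6}: U {3,4,5,7}->{3,4}; X {2,3,4}->{2,3}; V {3,4,6}->{6} => REVISION
Constraint 4 (X + U = Y) on D(X)={2,3} D(U)={3,4} D(Y)={2,3,7}: X {2,3}->{3}; U {3,4}->{4}; Y {2,3,7}->{7} => REVISION
Total revisions = 4

Answer: 4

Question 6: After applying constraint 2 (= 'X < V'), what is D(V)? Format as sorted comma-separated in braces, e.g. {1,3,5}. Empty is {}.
Answer: {3,4,6}

Derivation:
Constraint 1 (V < U) on D(V)={2,3,4,6,7} D(U)={3,4,5,7}: V {2,3,4,6,7}->{2,3,4,6}
Constraint 2 (X < V) on D(X)={2,3,4} D(V)={2,3,4,6}: V {2,3,4,6}->{3,4,6}
So after constraint 2: D(V) = {3,4,6}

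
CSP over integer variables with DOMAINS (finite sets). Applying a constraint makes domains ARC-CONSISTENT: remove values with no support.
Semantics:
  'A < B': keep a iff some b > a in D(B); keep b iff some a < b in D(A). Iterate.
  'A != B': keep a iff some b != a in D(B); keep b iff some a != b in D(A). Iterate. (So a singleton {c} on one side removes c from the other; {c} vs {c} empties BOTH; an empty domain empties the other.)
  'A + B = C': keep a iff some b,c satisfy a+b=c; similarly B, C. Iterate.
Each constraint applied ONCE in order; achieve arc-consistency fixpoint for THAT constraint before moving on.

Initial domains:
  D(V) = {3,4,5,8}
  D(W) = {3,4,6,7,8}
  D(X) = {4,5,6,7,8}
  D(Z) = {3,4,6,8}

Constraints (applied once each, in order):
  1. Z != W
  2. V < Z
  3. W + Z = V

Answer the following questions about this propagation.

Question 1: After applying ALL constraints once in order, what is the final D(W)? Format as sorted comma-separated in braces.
Answer: {}

Derivation:
Constraint 1 (Z != W) on D(Z)={3,4,6,8} D(W)={3,4,6,7,8}: no change
Constraint 2 (V < Z) on D(V)={3,4,5,8} D(Z)={3,4,6,8}: V {3,4,5,8}->{3,4,5}; Z {3,4,6,8}->{4,6,8}
Constraint 3 (W + Z = V) on D(W)={3,4,6,7,8} D(Z)={4,6,8} D(V)={3,4,5}: W {3,4,6,7,8}->{}; Z {4,6,8}->{}; V {3,4,5}->{}
So after all 3 constraints: D(W) = {}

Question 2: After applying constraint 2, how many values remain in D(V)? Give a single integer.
Answer: 3

Derivation:
Constraint 1 (Z != W) on D(Z)={3,4,6,8} D(W)={3,4,6,7,8}: no change
Constraint 2 (V < Z) on D(V)={3,4,5,8} D(Z)={3,4,6,8}: V {3,4,5,8}->{3,4,5}; Z {3,4,6,8}->{4,6,8}
So after constraint 2: D(V)={3,4,5}, size = 3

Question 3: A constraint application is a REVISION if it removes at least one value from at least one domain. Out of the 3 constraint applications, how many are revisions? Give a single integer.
Answer: 2

Derivation:
Constraint 1 (Z != W) on D(Z)={3,4,6,8} D(W)={3,4,6,7,8}: no change => not a revision
Constraint 2 (V < Z) on D(V)={3,4,5,8} D(Z)={3,4,6,8}: V {3,4,5,8}->{3,4,5}; Z {3,4,6,8}->{4,6,8} => REVISION
Constraint 3 (W + Z = V) on D(W)={3,4,6,7,8} D(Z)={4,6,8} D(V)={3,4,5}: W {3,4,6,7,8}->{}; Z {4,6,8}->{}; V {3,4,5}->{} => REVISION
Total revisions = 2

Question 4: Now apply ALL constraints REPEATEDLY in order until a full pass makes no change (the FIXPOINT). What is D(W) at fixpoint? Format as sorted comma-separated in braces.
pass 0 (initial): D(W)={3,4,6,7,8}
pass 1: V {3,4,5,8}->{}; W {3,4,6,7,8}->{}; Z {3,4,6,8}->{}
pass 2: no change
Fixpoint after 2 passes: D(W) = {}

Answer: {}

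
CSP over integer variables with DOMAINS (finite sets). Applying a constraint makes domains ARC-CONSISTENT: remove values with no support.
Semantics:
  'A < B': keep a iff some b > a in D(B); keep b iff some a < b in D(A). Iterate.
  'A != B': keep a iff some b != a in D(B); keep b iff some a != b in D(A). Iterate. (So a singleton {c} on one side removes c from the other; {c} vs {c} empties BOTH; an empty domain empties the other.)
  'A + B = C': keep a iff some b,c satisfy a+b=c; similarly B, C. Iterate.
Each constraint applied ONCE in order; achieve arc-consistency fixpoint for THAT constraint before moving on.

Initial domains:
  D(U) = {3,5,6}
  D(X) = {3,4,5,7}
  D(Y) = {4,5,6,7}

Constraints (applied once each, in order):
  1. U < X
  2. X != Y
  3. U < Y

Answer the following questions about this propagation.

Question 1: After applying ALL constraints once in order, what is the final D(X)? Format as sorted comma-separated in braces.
Constraint 1 (U < X) on D(U)={3,5,6} D(X)={3,4,5,7}: X {3,4,5,7}->{4,5,7}
Constraint 2 (X != Y) on D(X)={4,5,7} D(Y)={4,5,6,7}: no change
Constraint 3 (U < Y) on D(U)={3,5,6} D(Y)={4,5,6,7}: no change
So after all 3 constraints: D(X) = {4,5,7}

Answer: {4,5,7}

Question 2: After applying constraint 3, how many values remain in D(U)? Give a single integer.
Answer: 3

Derivation:
Constraint 1 (U < X) on D(U)={3,5,6} D(X)={3,4,5,7}: X {3,4,5,7}->{4,5,7}
Constraint 2 (X != Y) on D(X)={4,5,7} D(Y)={4,5,6,7}: no change
Constraint 3 (U < Y) on D(U)={3,5,6} D(Y)={4,5,6,7}: no change
So after constraint 3: D(U)={3,5,6}, size = 3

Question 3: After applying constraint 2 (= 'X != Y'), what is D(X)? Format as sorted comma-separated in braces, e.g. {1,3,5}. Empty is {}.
Answer: {4,5,7}

Derivation:
Constraint 1 (U < X) on D(U)={3,5,6} D(X)={3,4,5,7}: X {3,4,5,7}->{4,5,7}
Constraint 2 (X != Y) on D(X)={4,5,7} D(Y)={4,5,6,7}: no change
So after constraint 2: D(X) = {4,5,7}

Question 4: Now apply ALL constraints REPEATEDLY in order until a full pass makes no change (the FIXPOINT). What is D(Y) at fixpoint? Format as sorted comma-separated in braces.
pass 0 (initial): D(Y)={4,5,6,7}
pass 1: X {3,4,5,7}->{4,5,7}
pass 2: no change
Fixpoint after 2 passes: D(Y) = {4,5,6,7}

Answer: {4,5,6,7}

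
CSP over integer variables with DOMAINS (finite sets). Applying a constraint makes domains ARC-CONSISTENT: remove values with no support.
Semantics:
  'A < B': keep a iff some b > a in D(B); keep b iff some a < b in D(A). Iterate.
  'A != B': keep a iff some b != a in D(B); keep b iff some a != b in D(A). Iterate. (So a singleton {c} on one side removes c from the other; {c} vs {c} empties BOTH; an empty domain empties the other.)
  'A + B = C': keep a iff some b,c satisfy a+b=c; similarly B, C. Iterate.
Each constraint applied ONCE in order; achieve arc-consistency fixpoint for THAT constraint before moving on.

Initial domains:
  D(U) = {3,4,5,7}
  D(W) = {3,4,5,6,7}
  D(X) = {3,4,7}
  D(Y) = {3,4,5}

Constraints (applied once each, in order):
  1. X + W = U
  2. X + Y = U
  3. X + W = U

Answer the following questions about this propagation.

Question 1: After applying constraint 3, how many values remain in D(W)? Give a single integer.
Constraint 1 (X + W = U) on D(X)={3,4,7} D(W)={3,4,5,6,7} D(U)={3,4,5,7}: X {3,4,7}->{3,4}; W {3,4,5,6,7}->{3,4}; U {3,4,5,7}->{7}
Constraint 2 (X + Y = U) on D(X)={3,4} D(Y)={3,4,5} D(U)={7}: Y {3,4,5}->{3,4}
Constraint 3 (X + W = U) on D(X)={3,4} D(W)={3,4} D(U)={7}: no change
So after constraint 3: D(W)={3,4}, size = 2

Answer: 2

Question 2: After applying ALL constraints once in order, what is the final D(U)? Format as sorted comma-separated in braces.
Answer: {7}

Derivation:
Constraint 1 (X + W = U) on D(X)={3,4,7} D(W)={3,4,5,6,7} D(U)={3,4,5,7}: X {3,4,7}->{3,4}; W {3,4,5,6,7}->{3,4}; U {3,4,5,7}->{7}
Constraint 2 (X + Y = U) on D(X)={3,4} D(Y)={3,4,5} D(U)={7}: Y {3,4,5}->{3,4}
Constraint 3 (X + W = U) on D(X)={3,4} D(W)={3,4} D(U)={7}: no change
So after all 3 constraints: D(U) = {7}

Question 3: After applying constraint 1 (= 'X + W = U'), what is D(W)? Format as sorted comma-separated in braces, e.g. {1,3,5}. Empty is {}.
Answer: {3,4}

Derivation:
Constraint 1 (X + W = U) on D(X)={3,4,7} D(W)={3,4,5,6,7} D(U)={3,4,5,7}: X {3,4,7}->{3,4}; W {3,4,5,6,7}->{3,4}; U {3,4,5,7}->{7}
So after constraint 1: D(W) = {3,4}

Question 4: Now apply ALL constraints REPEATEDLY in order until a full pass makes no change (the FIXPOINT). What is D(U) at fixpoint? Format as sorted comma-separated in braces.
pass 0 (initial): D(U)={3,4,5,7}
pass 1: U {3,4,5,7}->{7}; W {3,4,5,6,7}->{3,4}; X {3,4,7}->{3,4}; Y {3,4,5}->{3,4}
pass 2: no change
Fixpoint after 2 passes: D(U) = {7}

Answer: {7}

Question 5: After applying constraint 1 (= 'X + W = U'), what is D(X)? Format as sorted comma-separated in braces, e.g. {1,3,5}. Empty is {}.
Constraint 1 (X + W = U) on D(X)={3,4,7} D(W)={3,4,5,6,7} D(U)={3,4,5,7}: X {3,4,7}->{3,4}; W {3,4,5,6,7}->{3,4}; U {3,4,5,7}->{7}
So after constraint 1: D(X) = {3,4}

Answer: {3,4}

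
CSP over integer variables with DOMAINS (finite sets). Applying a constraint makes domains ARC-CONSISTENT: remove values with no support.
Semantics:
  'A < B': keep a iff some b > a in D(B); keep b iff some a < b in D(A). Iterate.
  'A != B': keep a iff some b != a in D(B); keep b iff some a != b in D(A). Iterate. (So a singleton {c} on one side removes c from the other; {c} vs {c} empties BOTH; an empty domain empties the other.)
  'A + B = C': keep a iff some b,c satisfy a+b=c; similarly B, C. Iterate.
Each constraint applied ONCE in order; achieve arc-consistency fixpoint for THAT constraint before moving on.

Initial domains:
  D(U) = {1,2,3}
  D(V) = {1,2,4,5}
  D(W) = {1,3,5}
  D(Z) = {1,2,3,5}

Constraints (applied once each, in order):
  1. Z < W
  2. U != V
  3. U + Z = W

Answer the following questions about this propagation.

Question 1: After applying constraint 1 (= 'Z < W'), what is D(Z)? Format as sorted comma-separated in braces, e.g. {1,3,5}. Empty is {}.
Answer: {1,2,3}

Derivation:
Constraint 1 (Z < W) on D(Z)={1,2,3,5} D(W)={1,3,5}: Z {1,2,3,5}->{1,2,3}; W {1,3,5}->{3,5}
So after constraint 1: D(Z) = {1,2,3}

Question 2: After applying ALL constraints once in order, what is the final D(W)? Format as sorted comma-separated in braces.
Answer: {3,5}

Derivation:
Constraint 1 (Z < W) on D(Z)={1,2,3,5} D(W)={1,3,5}: Z {1,2,3,5}->{1,2,3}; W {1,3,5}->{3,5}
Constraint 2 (U != V) on D(U)={1,2,3} D(V)={1,2,4,5}: no change
Constraint 3 (U + Z = W) on D(U)={1,2,3} D(Z)={1,2,3} D(W)={3,5}: no change
So after all 3 constraints: D(W) = {3,5}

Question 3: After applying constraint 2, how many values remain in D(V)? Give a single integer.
Constraint 1 (Z < W) on D(Z)={1,2,3,5} D(W)={1,3,5}: Z {1,2,3,5}->{1,2,3}; W {1,3,5}->{3,5}
Constraint 2 (U != V) on D(U)={1,2,3} D(V)={1,2,4,5}: no change
So after constraint 2: D(V)={1,2,4,5}, size = 4

Answer: 4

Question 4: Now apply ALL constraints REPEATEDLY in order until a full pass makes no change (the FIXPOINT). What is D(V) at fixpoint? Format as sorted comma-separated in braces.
pass 0 (initial): D(V)={1,2,4,5}
pass 1: W {1,3,5}->{3,5}; Z {1,2,3,5}->{1,2,3}
pass 2: no change
Fixpoint after 2 passes: D(V) = {1,2,4,5}

Answer: {1,2,4,5}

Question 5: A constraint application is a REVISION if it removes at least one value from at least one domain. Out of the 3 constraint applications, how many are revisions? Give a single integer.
Answer: 1

Derivation:
Constraint 1 (Z < W) on D(Z)={1,2,3,5} D(W)={1,3,5}: Z {1,2,3,5}->{1,2,3}; W {1,3,5}->{3,5} => REVISION
Constraint 2 (U != V) on D(U)={1,2,3} D(V)={1,2,4,5}: no change => not a revision
Constraint 3 (U + Z = W) on D(U)={1,2,3} D(Z)={1,2,3} D(W)={3,5}: no change => not a revision
Total revisions = 1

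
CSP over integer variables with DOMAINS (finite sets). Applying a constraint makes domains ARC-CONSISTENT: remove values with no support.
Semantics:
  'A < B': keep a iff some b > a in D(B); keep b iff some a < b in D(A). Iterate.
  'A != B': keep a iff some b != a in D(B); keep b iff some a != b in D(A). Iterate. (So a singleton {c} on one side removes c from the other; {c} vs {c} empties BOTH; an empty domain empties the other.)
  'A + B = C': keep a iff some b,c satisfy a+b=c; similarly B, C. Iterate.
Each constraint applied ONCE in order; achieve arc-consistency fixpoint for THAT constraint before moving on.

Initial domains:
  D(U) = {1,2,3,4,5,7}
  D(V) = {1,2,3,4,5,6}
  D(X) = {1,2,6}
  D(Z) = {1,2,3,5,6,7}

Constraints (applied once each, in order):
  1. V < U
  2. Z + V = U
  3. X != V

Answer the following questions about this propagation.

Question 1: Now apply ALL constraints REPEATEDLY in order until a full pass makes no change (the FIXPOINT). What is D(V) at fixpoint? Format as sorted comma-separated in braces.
Answer: {1,2,3,4,5,6}

Derivation:
pass 0 (initial): D(V)={1,2,3,4,5,6}
pass 1: U {1,2,3,4,5,7}->{2,3,4,5,7}; Z {1,2,3,5,6,7}->{1,2,3,5,6}
pass 2: no change
Fixpoint after 2 passes: D(V) = {1,2,3,4,5,6}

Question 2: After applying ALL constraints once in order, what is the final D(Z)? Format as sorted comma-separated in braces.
Constraint 1 (V < U) on D(V)={1,2,3,4,5,6} D(U)={1,2,3,4,5,7}: U {1,2,3,4,5,7}->{2,3,4,5,7}
Constraint 2 (Z + V = U) on D(Z)={1,2,3,5,6,7} D(V)={1,2,3,4,5,6} D(U)={2,3,4,5,7}: Z {1,2,3,5,6,7}->{1,2,3,5,6}
Constraint 3 (X != V) on D(X)={1,2,6} D(V)={1,2,3,4,5,6}: no change
So after all 3 constraints: D(Z) = {1,2,3,5,6}

Answer: {1,2,3,5,6}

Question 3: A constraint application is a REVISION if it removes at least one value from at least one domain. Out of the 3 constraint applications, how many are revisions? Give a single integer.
Answer: 2

Derivation:
Constraint 1 (V < U) on D(V)={1,2,3,4,5,6} D(U)={1,2,3,4,5,7}: U {1,2,3,4,5,7}->{2,3,4,5,7} => REVISION
Constraint 2 (Z + V = U) on D(Z)={1,2,3,5,6,7} D(V)={1,2,3,4,5,6} D(U)={2,3,4,5,7}: Z {1,2,3,5,6,7}->{1,2,3,5,6} => REVISION
Constraint 3 (X != V) on D(X)={1,2,6} D(V)={1,2,3,4,5,6}: no change => not a revision
Total revisions = 2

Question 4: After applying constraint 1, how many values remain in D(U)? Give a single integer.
Constraint 1 (V < U) on D(V)={1,2,3,4,5,6} D(U)={1,2,3,4,5,7}: U {1,2,3,4,5,7}->{2,3,4,5,7}
So after constraint 1: D(U)={2,3,4,5,7}, size = 5

Answer: 5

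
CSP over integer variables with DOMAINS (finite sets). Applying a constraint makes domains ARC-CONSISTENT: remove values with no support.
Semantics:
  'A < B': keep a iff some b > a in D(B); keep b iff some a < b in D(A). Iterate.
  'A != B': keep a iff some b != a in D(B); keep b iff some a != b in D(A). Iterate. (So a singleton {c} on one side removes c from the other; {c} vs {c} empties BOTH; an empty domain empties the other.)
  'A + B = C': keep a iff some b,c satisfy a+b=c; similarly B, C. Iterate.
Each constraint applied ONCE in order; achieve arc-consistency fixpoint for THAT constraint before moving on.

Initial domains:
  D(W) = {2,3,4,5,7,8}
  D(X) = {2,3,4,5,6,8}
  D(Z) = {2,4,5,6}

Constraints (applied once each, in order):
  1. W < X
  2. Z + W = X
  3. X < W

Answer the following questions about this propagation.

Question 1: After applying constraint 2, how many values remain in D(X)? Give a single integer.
Constraint 1 (W < X) on D(W)={2,3,4,5,7,8} D(X)={2,3,4,5,6,8}: W {2,3,4,5,7,8}->{2,3,4,5,7}; X {2,3,4,5,6,8}->{3,4,5,6,8}
Constraint 2 (Z + W = X) on D(Z)={2,4,5,6} D(W)={2,3,4,5,7} D(X)={3,4,5,6,8}: W {2,3,4,5,7}->{2,3,4}; X {3,4,5,6,8}->{4,5,6,8}
So after constraint 2: D(X)={4,5,6,8}, size = 4

Answer: 4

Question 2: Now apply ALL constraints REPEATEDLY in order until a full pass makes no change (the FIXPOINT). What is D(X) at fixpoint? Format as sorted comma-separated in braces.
pass 0 (initial): D(X)={2,3,4,5,6,8}
pass 1: W {2,3,4,5,7,8}->{}; X {2,3,4,5,6,8}->{}
pass 2: Z {2,4,5,6}->{}
pass 3: no change
Fixpoint after 3 passes: D(X) = {}

Answer: {}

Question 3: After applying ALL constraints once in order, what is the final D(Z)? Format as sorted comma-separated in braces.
Constraint 1 (W < X) on D(W)={2,3,4,5,7,8} D(X)={2,3,4,5,6,8}: W {2,3,4,5,7,8}->{2,3,4,5,7}; X {2,3,4,5,6,8}->{3,4,5,6,8}
Constraint 2 (Z + W = X) on D(Z)={2,4,5,6} D(W)={2,3,4,5,7} D(X)={3,4,5,6,8}: W {2,3,4,5,7}->{2,3,4}; X {3,4,5,6,8}->{4,5,6,8}
Constraint 3 (X < W) on D(X)={4,5,6,8} D(W)={2,3,4}: X {4,5,6,8}->{}; W {2,3,4}->{}
So after all 3 constraints: D(Z) = {2,4,5,6}

Answer: {2,4,5,6}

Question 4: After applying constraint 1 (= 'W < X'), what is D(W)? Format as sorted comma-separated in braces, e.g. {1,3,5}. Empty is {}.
Constraint 1 (W < X) on D(W)={2,3,4,5,7,8} D(X)={2,3,4,5,6,8}: W {2,3,4,5,7,8}->{2,3,4,5,7}; X {2,3,4,5,6,8}->{3,4,5,6,8}
So after constraint 1: D(W) = {2,3,4,5,7}

Answer: {2,3,4,5,7}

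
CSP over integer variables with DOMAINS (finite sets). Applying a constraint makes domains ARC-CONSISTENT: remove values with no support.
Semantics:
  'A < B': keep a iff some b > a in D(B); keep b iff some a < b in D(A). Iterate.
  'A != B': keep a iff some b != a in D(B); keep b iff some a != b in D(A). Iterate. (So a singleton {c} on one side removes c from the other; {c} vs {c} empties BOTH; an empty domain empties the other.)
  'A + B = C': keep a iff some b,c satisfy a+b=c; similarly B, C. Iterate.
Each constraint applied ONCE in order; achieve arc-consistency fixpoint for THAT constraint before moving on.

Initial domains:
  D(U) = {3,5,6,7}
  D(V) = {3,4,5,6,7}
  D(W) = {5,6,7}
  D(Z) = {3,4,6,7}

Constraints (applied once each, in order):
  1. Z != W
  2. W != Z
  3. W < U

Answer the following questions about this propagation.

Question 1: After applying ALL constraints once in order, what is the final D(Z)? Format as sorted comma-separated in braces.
Answer: {3,4,6,7}

Derivation:
Constraint 1 (Z != W) on D(Z)={3,4,6,7} D(W)={5,6,7}: no change
Constraint 2 (W != Z) on D(W)={5,6,7} D(Z)={3,4,6,7}: no change
Constraint 3 (W < U) on D(W)={5,6,7} D(U)={3,5,6,7}: W {5,6,7}->{5,6}; U {3,5,6,7}->{6,7}
So after all 3 constraints: D(Z) = {3,4,6,7}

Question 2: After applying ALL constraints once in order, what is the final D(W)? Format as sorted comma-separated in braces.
Constraint 1 (Z != W) on D(Z)={3,4,6,7} D(W)={5,6,7}: no change
Constraint 2 (W != Z) on D(W)={5,6,7} D(Z)={3,4,6,7}: no change
Constraint 3 (W < U) on D(W)={5,6,7} D(U)={3,5,6,7}: W {5,6,7}->{5,6}; U {3,5,6,7}->{6,7}
So after all 3 constraints: D(W) = {5,6}

Answer: {5,6}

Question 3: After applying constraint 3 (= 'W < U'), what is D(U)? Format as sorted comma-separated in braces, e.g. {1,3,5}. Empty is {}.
Answer: {6,7}

Derivation:
Constraint 1 (Z != W) on D(Z)={3,4,6,7} D(W)={5,6,7}: no change
Constraint 2 (W != Z) on D(W)={5,6,7} D(Z)={3,4,6,7}: no change
Constraint 3 (W < U) on D(W)={5,6,7} D(U)={3,5,6,7}: W {5,6,7}->{5,6}; U {3,5,6,7}->{6,7}
So after constraint 3: D(U) = {6,7}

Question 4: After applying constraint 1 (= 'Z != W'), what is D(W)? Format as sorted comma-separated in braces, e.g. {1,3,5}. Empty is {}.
Constraint 1 (Z != W) on D(Z)={3,4,6,7} D(W)={5,6,7}: no change
So after constraint 1: D(W) = {5,6,7}

Answer: {5,6,7}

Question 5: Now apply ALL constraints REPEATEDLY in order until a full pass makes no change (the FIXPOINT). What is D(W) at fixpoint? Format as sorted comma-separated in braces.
pass 0 (initial): D(W)={5,6,7}
pass 1: U {3,5,6,7}->{6,7}; W {5,6,7}->{5,6}
pass 2: no change
Fixpoint after 2 passes: D(W) = {5,6}

Answer: {5,6}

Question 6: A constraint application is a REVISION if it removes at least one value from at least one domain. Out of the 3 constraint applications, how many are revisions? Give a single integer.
Constraint 1 (Z != W) on D(Z)={3,4,6,7} D(W)={5,6,7}: no change => not a revision
Constraint 2 (W != Z) on D(W)={5,6,7} D(Z)={3,4,6,7}: no change => not a revision
Constraint 3 (W < U) on D(W)={5,6,7} D(U)={3,5,6,7}: W {5,6,7}->{5,6}; U {3,5,6,7}->{6,7} => REVISION
Total revisions = 1

Answer: 1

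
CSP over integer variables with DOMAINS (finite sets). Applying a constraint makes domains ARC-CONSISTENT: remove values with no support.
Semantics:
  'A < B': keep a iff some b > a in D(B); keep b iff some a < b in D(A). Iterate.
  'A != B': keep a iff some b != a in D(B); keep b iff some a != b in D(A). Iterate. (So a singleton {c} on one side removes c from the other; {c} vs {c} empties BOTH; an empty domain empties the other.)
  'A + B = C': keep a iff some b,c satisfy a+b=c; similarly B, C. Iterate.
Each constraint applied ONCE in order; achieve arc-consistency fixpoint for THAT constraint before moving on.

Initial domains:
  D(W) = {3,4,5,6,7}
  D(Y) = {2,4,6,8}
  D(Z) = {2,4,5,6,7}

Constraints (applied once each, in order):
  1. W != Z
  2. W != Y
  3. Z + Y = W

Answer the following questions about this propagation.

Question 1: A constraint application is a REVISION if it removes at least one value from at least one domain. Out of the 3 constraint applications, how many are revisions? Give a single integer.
Answer: 1

Derivation:
Constraint 1 (W != Z) on D(W)={3,4,5,6,7} D(Z)={2,4,5,6,7}: no change => not a revision
Constraint 2 (W != Y) on D(W)={3,4,5,6,7} D(Y)={2,4,6,8}: no change => not a revision
Constraint 3 (Z + Y = W) on D(Z)={2,4,5,6,7} D(Y)={2,4,6,8} D(W)={3,4,5,6,7}: Z {2,4,5,6,7}->{2,4,5}; Y {2,4,6,8}->{2,4}; W {3,4,5,6,7}->{4,6,7} => REVISION
Total revisions = 1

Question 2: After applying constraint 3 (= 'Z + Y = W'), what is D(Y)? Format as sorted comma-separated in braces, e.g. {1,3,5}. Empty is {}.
Constraint 1 (W != Z) on D(W)={3,4,5,6,7} D(Z)={2,4,5,6,7}: no change
Constraint 2 (W != Y) on D(W)={3,4,5,6,7} D(Y)={2,4,6,8}: no change
Constraint 3 (Z + Y = W) on D(Z)={2,4,5,6,7} D(Y)={2,4,6,8} D(W)={3,4,5,6,7}: Z {2,4,5,6,7}->{2,4,5}; Y {2,4,6,8}->{2,4}; W {3,4,5,6,7}->{4,6,7}
So after constraint 3: D(Y) = {2,4}

Answer: {2,4}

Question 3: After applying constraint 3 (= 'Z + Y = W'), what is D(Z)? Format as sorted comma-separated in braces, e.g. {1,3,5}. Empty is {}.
Answer: {2,4,5}

Derivation:
Constraint 1 (W != Z) on D(W)={3,4,5,6,7} D(Z)={2,4,5,6,7}: no change
Constraint 2 (W != Y) on D(W)={3,4,5,6,7} D(Y)={2,4,6,8}: no change
Constraint 3 (Z + Y = W) on D(Z)={2,4,5,6,7} D(Y)={2,4,6,8} D(W)={3,4,5,6,7}: Z {2,4,5,6,7}->{2,4,5}; Y {2,4,6,8}->{2,4}; W {3,4,5,6,7}->{4,6,7}
So after constraint 3: D(Z) = {2,4,5}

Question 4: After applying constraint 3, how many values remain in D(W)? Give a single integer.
Answer: 3

Derivation:
Constraint 1 (W != Z) on D(W)={3,4,5,6,7} D(Z)={2,4,5,6,7}: no change
Constraint 2 (W != Y) on D(W)={3,4,5,6,7} D(Y)={2,4,6,8}: no change
Constraint 3 (Z + Y = W) on D(Z)={2,4,5,6,7} D(Y)={2,4,6,8} D(W)={3,4,5,6,7}: Z {2,4,5,6,7}->{2,4,5}; Y {2,4,6,8}->{2,4}; W {3,4,5,6,7}->{4,6,7}
So after constraint 3: D(W)={4,6,7}, size = 3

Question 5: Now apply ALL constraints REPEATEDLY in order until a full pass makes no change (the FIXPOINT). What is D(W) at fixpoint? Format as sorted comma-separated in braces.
pass 0 (initial): D(W)={3,4,5,6,7}
pass 1: W {3,4,5,6,7}->{4,6,7}; Y {2,4,6,8}->{2,4}; Z {2,4,5,6,7}->{2,4,5}
pass 2: no change
Fixpoint after 2 passes: D(W) = {4,6,7}

Answer: {4,6,7}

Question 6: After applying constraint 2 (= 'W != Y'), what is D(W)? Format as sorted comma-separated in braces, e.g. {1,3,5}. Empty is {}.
Constraint 1 (W != Z) on D(W)={3,4,5,6,7} D(Z)={2,4,5,6,7}: no change
Constraint 2 (W != Y) on D(W)={3,4,5,6,7} D(Y)={2,4,6,8}: no change
So after constraint 2: D(W) = {3,4,5,6,7}

Answer: {3,4,5,6,7}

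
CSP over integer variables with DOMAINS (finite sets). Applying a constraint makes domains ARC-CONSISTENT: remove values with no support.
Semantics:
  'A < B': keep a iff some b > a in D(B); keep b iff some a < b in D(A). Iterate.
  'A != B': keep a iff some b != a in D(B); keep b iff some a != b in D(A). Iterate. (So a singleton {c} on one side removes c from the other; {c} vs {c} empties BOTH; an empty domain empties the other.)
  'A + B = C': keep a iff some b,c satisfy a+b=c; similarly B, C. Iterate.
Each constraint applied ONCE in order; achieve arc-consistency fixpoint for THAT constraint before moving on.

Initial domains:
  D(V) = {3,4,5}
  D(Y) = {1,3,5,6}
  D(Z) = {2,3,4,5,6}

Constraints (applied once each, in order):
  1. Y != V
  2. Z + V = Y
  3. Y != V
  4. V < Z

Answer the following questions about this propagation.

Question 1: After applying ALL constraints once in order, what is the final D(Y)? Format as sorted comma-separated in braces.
Constraint 1 (Y != V) on D(Y)={1,3,5,6} D(V)={3,4,5}: no change
Constraint 2 (Z + V = Y) on D(Z)={2,3,4,5,6} D(V)={3,4,5} D(Y)={1,3,5,6}: Z {2,3,4,5,6}->{2,3}; V {3,4,5}->{3,4}; Y {1,3,5,6}->{5,6}
Constraint 3 (Y != V) on D(Y)={5,6} D(V)={3,4}: no change
Constraint 4 (V < Z) on D(V)={3,4} D(Z)={2,3}: V {3,4}->{}; Z {2,3}->{}
So after all 4 constraints: D(Y) = {5,6}

Answer: {5,6}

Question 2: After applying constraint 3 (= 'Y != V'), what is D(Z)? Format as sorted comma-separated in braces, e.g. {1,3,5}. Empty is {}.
Constraint 1 (Y != V) on D(Y)={1,3,5,6} D(V)={3,4,5}: no change
Constraint 2 (Z + V = Y) on D(Z)={2,3,4,5,6} D(V)={3,4,5} D(Y)={1,3,5,6}: Z {2,3,4,5,6}->{2,3}; V {3,4,5}->{3,4}; Y {1,3,5,6}->{5,6}
Constraint 3 (Y != V) on D(Y)={5,6} D(V)={3,4}: no change
So after constraint 3: D(Z) = {2,3}

Answer: {2,3}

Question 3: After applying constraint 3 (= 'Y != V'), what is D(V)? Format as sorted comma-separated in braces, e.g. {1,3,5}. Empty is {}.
Answer: {3,4}

Derivation:
Constraint 1 (Y != V) on D(Y)={1,3,5,6} D(V)={3,4,5}: no change
Constraint 2 (Z + V = Y) on D(Z)={2,3,4,5,6} D(V)={3,4,5} D(Y)={1,3,5,6}: Z {2,3,4,5,6}->{2,3}; V {3,4,5}->{3,4}; Y {1,3,5,6}->{5,6}
Constraint 3 (Y != V) on D(Y)={5,6} D(V)={3,4}: no change
So after constraint 3: D(V) = {3,4}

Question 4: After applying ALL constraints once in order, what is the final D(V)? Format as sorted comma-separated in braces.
Constraint 1 (Y != V) on D(Y)={1,3,5,6} D(V)={3,4,5}: no change
Constraint 2 (Z + V = Y) on D(Z)={2,3,4,5,6} D(V)={3,4,5} D(Y)={1,3,5,6}: Z {2,3,4,5,6}->{2,3}; V {3,4,5}->{3,4}; Y {1,3,5,6}->{5,6}
Constraint 3 (Y != V) on D(Y)={5,6} D(V)={3,4}: no change
Constraint 4 (V < Z) on D(V)={3,4} D(Z)={2,3}: V {3,4}->{}; Z {2,3}->{}
So after all 4 constraints: D(V) = {}

Answer: {}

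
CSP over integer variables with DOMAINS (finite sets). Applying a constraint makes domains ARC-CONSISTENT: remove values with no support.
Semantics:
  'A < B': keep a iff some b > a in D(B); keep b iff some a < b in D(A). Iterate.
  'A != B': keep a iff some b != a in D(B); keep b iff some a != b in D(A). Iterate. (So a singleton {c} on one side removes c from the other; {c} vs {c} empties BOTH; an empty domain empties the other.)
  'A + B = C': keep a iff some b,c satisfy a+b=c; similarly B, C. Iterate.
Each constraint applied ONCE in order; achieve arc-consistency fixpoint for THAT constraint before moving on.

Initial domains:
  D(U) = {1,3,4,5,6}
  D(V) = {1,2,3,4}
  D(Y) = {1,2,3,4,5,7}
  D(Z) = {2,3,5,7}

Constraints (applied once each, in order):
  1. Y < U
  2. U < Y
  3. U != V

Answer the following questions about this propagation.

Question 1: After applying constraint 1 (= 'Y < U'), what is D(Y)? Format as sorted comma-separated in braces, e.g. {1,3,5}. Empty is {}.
Answer: {1,2,3,4,5}

Derivation:
Constraint 1 (Y < U) on D(Y)={1,2,3,4,5,7} D(U)={1,3,4,5,6}: Y {1,2,3,4,5,7}->{1,2,3,4,5}; U {1,3,4,5,6}->{3,4,5,6}
So after constraint 1: D(Y) = {1,2,3,4,5}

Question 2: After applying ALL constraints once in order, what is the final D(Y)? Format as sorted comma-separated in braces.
Answer: {4,5}

Derivation:
Constraint 1 (Y < U) on D(Y)={1,2,3,4,5,7} D(U)={1,3,4,5,6}: Y {1,2,3,4,5,7}->{1,2,3,4,5}; U {1,3,4,5,6}->{3,4,5,6}
Constraint 2 (U < Y) on D(U)={3,4,5,6} D(Y)={1,2,3,4,5}: U {3,4,5,6}->{3,4}; Y {1,2,3,4,5}->{4,5}
Constraint 3 (U != V) on D(U)={3,4} D(V)={1,2,3,4}: no change
So after all 3 constraints: D(Y) = {4,5}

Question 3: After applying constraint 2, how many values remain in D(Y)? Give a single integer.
Constraint 1 (Y < U) on D(Y)={1,2,3,4,5,7} D(U)={1,3,4,5,6}: Y {1,2,3,4,5,7}->{1,2,3,4,5}; U {1,3,4,5,6}->{3,4,5,6}
Constraint 2 (U < Y) on D(U)={3,4,5,6} D(Y)={1,2,3,4,5}: U {3,4,5,6}->{3,4}; Y {1,2,3,4,5}->{4,5}
So after constraint 2: D(Y)={4,5}, size = 2

Answer: 2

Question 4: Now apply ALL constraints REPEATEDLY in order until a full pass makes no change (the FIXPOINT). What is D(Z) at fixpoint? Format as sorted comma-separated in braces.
Answer: {2,3,5,7}

Derivation:
pass 0 (initial): D(Z)={2,3,5,7}
pass 1: U {1,3,4,5,6}->{3,4}; Y {1,2,3,4,5,7}->{4,5}
pass 2: U {3,4}->{}; V {1,2,3,4}->{}; Y {4,5}->{}
pass 3: no change
Fixpoint after 3 passes: D(Z) = {2,3,5,7}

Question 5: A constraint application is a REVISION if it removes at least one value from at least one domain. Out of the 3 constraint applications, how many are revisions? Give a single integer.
Constraint 1 (Y < U) on D(Y)={1,2,3,4,5,7} D(U)={1,3,4,5,6}: Y {1,2,3,4,5,7}->{1,2,3,4,5}; U {1,3,4,5,6}->{3,4,5,6} => REVISION
Constraint 2 (U < Y) on D(U)={3,4,5,6} D(Y)={1,2,3,4,5}: U {3,4,5,6}->{3,4}; Y {1,2,3,4,5}->{4,5} => REVISION
Constraint 3 (U != V) on D(U)={3,4} D(V)={1,2,3,4}: no change => not a revision
Total revisions = 2

Answer: 2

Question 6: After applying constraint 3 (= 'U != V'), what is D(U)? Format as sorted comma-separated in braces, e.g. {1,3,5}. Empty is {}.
Constraint 1 (Y < U) on D(Y)={1,2,3,4,5,7} D(U)={1,3,4,5,6}: Y {1,2,3,4,5,7}->{1,2,3,4,5}; U {1,3,4,5,6}->{3,4,5,6}
Constraint 2 (U < Y) on D(U)={3,4,5,6} D(Y)={1,2,3,4,5}: U {3,4,5,6}->{3,4}; Y {1,2,3,4,5}->{4,5}
Constraint 3 (U != V) on D(U)={3,4} D(V)={1,2,3,4}: no change
So after constraint 3: D(U) = {3,4}

Answer: {3,4}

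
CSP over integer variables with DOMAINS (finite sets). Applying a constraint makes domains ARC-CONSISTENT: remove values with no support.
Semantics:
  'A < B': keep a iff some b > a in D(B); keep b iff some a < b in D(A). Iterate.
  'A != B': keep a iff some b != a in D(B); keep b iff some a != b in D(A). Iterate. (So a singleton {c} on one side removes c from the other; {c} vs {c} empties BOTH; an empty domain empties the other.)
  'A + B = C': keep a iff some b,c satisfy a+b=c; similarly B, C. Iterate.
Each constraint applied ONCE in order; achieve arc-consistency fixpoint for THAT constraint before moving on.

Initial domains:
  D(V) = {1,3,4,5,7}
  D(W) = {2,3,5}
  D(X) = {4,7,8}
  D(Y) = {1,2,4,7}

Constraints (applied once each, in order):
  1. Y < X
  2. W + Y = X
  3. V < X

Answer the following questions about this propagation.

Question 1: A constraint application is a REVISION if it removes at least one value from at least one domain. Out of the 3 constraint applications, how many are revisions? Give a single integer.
Answer: 2

Derivation:
Constraint 1 (Y < X) on D(Y)={1,2,4,7} D(X)={4,7,8}: no change => not a revision
Constraint 2 (W + Y = X) on D(W)={2,3,5} D(Y)={1,2,4,7} D(X)={4,7,8}: Y {1,2,4,7}->{1,2,4}; X {4,7,8}->{4,7} => REVISION
Constraint 3 (V < X) on D(V)={1,3,4,5,7} D(X)={4,7}: V {1,3,4,5,7}->{1,3,4,5} => REVISION
Total revisions = 2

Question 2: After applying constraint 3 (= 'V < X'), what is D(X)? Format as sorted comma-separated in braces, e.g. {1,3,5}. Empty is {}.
Constraint 1 (Y < X) on D(Y)={1,2,4,7} D(X)={4,7,8}: no change
Constraint 2 (W + Y = X) on D(W)={2,3,5} D(Y)={1,2,4,7} D(X)={4,7,8}: Y {1,2,4,7}->{1,2,4}; X {4,7,8}->{4,7}
Constraint 3 (V < X) on D(V)={1,3,4,5,7} D(X)={4,7}: V {1,3,4,5,7}->{1,3,4,5}
So after constraint 3: D(X) = {4,7}

Answer: {4,7}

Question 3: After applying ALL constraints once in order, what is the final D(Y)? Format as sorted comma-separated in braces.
Answer: {1,2,4}

Derivation:
Constraint 1 (Y < X) on D(Y)={1,2,4,7} D(X)={4,7,8}: no change
Constraint 2 (W + Y = X) on D(W)={2,3,5} D(Y)={1,2,4,7} D(X)={4,7,8}: Y {1,2,4,7}->{1,2,4}; X {4,7,8}->{4,7}
Constraint 3 (V < X) on D(V)={1,3,4,5,7} D(X)={4,7}: V {1,3,4,5,7}->{1,3,4,5}
So after all 3 constraints: D(Y) = {1,2,4}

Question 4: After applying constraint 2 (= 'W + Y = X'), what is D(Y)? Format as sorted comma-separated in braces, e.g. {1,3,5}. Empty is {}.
Constraint 1 (Y < X) on D(Y)={1,2,4,7} D(X)={4,7,8}: no change
Constraint 2 (W + Y = X) on D(W)={2,3,5} D(Y)={1,2,4,7} D(X)={4,7,8}: Y {1,2,4,7}->{1,2,4}; X {4,7,8}->{4,7}
So after constraint 2: D(Y) = {1,2,4}

Answer: {1,2,4}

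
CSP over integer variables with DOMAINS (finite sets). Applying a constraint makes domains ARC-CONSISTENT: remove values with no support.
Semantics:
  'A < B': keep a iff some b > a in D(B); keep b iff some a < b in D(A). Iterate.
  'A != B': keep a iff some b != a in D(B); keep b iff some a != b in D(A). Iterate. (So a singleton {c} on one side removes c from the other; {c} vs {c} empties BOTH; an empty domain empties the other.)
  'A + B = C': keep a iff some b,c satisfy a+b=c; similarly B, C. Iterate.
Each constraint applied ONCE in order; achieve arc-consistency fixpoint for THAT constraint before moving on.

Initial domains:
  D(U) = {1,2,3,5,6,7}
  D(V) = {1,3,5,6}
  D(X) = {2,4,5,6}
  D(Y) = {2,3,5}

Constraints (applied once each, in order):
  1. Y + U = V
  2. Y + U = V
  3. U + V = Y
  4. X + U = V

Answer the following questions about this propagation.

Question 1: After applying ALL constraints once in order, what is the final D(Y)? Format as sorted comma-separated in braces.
Constraint 1 (Y + U = V) on D(Y)={2,3,5} D(U)={1,2,3,5,6,7} D(V)={1,3,5,6}: U {1,2,3,5,6,7}->{1,2,3}; V {1,3,5,6}->{3,5,6}
Constraint 2 (Y + U = V) on D(Y)={2,3,5} D(U)={1,2,3} D(V)={3,5,6}: no change
Constraint 3 (U + V = Y) on D(U)={1,2,3} D(V)={3,5,6} D(Y)={2,3,5}: U {1,2,3}->{2}; V {3,5,6}->{3}; Y {2,3,5}->{5}
Constraint 4 (X + U = V) on D(X)={2,4,5,6} D(U)={2} D(V)={3}: X {2,4,5,6}->{}; U {2}->{}; V {3}->{}
So after all 4 constraints: D(Y) = {5}

Answer: {5}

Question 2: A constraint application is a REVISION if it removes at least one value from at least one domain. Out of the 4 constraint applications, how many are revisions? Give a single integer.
Answer: 3

Derivation:
Constraint 1 (Y + U = V) on D(Y)={2,3,5} D(U)={1,2,3,5,6,7} D(V)={1,3,5,6}: U {1,2,3,5,6,7}->{1,2,3}; V {1,3,5,6}->{3,5,6} => REVISION
Constraint 2 (Y + U = V) on D(Y)={2,3,5} D(U)={1,2,3} D(V)={3,5,6}: no change => not a revision
Constraint 3 (U + V = Y) on D(U)={1,2,3} D(V)={3,5,6} D(Y)={2,3,5}: U {1,2,3}->{2}; V {3,5,6}->{3}; Y {2,3,5}->{5} => REVISION
Constraint 4 (X + U = V) on D(X)={2,4,5,6} D(U)={2} D(V)={3}: X {2,4,5,6}->{}; U {2}->{}; V {3}->{} => REVISION
Total revisions = 3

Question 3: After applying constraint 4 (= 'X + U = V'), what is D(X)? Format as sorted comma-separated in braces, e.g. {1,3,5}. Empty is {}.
Answer: {}

Derivation:
Constraint 1 (Y + U = V) on D(Y)={2,3,5} D(U)={1,2,3,5,6,7} D(V)={1,3,5,6}: U {1,2,3,5,6,7}->{1,2,3}; V {1,3,5,6}->{3,5,6}
Constraint 2 (Y + U = V) on D(Y)={2,3,5} D(U)={1,2,3} D(V)={3,5,6}: no change
Constraint 3 (U + V = Y) on D(U)={1,2,3} D(V)={3,5,6} D(Y)={2,3,5}: U {1,2,3}->{2}; V {3,5,6}->{3}; Y {2,3,5}->{5}
Constraint 4 (X + U = V) on D(X)={2,4,5,6} D(U)={2} D(V)={3}: X {2,4,5,6}->{}; U {2}->{}; V {3}->{}
So after constraint 4: D(X) = {}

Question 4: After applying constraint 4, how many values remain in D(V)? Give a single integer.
Constraint 1 (Y + U = V) on D(Y)={2,3,5} D(U)={1,2,3,5,6,7} D(V)={1,3,5,6}: U {1,2,3,5,6,7}->{1,2,3}; V {1,3,5,6}->{3,5,6}
Constraint 2 (Y + U = V) on D(Y)={2,3,5} D(U)={1,2,3} D(V)={3,5,6}: no change
Constraint 3 (U + V = Y) on D(U)={1,2,3} D(V)={3,5,6} D(Y)={2,3,5}: U {1,2,3}->{2}; V {3,5,6}->{3}; Y {2,3,5}->{5}
Constraint 4 (X + U = V) on D(X)={2,4,5,6} D(U)={2} D(V)={3}: X {2,4,5,6}->{}; U {2}->{}; V {3}->{}
So after constraint 4: D(V)={}, size = 0

Answer: 0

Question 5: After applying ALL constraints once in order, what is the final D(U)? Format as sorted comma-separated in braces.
Answer: {}

Derivation:
Constraint 1 (Y + U = V) on D(Y)={2,3,5} D(U)={1,2,3,5,6,7} D(V)={1,3,5,6}: U {1,2,3,5,6,7}->{1,2,3}; V {1,3,5,6}->{3,5,6}
Constraint 2 (Y + U = V) on D(Y)={2,3,5} D(U)={1,2,3} D(V)={3,5,6}: no change
Constraint 3 (U + V = Y) on D(U)={1,2,3} D(V)={3,5,6} D(Y)={2,3,5}: U {1,2,3}->{2}; V {3,5,6}->{3}; Y {2,3,5}->{5}
Constraint 4 (X + U = V) on D(X)={2,4,5,6} D(U)={2} D(V)={3}: X {2,4,5,6}->{}; U {2}->{}; V {3}->{}
So after all 4 constraints: D(U) = {}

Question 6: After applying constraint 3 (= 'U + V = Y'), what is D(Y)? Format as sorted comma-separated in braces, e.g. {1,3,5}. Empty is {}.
Constraint 1 (Y + U = V) on D(Y)={2,3,5} D(U)={1,2,3,5,6,7} D(V)={1,3,5,6}: U {1,2,3,5,6,7}->{1,2,3}; V {1,3,5,6}->{3,5,6}
Constraint 2 (Y + U = V) on D(Y)={2,3,5} D(U)={1,2,3} D(V)={3,5,6}: no change
Constraint 3 (U + V = Y) on D(U)={1,2,3} D(V)={3,5,6} D(Y)={2,3,5}: U {1,2,3}->{2}; V {3,5,6}->{3}; Y {2,3,5}->{5}
So after constraint 3: D(Y) = {5}

Answer: {5}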